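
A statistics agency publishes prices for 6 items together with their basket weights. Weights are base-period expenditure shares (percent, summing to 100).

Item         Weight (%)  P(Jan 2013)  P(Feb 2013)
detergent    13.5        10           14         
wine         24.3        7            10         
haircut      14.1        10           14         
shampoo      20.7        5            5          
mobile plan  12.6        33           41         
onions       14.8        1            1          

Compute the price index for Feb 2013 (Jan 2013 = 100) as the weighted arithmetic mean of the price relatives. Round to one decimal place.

124.5

detergent: 13.5 × (14/10) = 13.5 × 1.400000 = 18.9000
wine: 24.3 × (10/7) = 24.3 × 1.428571 = 34.7143
haircut: 14.1 × (14/10) = 14.1 × 1.400000 = 19.7400
shampoo: 20.7 × (5/5) = 20.7 × 1.000000 = 20.7000
mobile plan: 12.6 × (41/33) = 12.6 × 1.242424 = 15.6545
onions: 14.8 × (1/1) = 14.8 × 1.000000 = 14.8000
Index = Σ wᵢ·(p₁ᵢ/p₀ᵢ) = 18.9000 + 34.7143 + 19.7400 + 20.7000 + 15.6545 + 14.8000 = 124.5088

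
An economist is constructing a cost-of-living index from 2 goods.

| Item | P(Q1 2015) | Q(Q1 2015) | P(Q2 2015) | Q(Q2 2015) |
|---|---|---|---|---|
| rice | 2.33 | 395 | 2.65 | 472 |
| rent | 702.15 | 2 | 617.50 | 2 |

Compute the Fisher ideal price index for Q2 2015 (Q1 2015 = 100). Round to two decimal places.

Laspeyres component (base-period weights):
ΣP(Q2 2015)Q(Q1 2015) = 2.65×395 + 617.50×2 = 1046.75 + 1235 = 2281.75
ΣP(Q1 2015)Q(Q1 2015) = 2.33×395 + 702.15×2 = 920.35 + 1404.3 = 2324.65
L = 2281.75 / 2324.65 × 100 = 98.1546
Paasche component (current-period weights):
ΣP(Q2 2015)Q(Q2 2015) = 2.65×472 + 617.50×2 = 1250.8 + 1235 = 2485.8
ΣP(Q1 2015)Q(Q2 2015) = 2.33×472 + 702.15×2 = 1099.76 + 1404.3 = 2504.06
P = 2485.8 / 2504.06 × 100 = 99.2708
Fisher = √(L × P) = √(98.1546 × 99.2708) = 98.7111

98.71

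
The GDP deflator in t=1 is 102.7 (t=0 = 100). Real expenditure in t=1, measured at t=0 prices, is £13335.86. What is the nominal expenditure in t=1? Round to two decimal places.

Nominal = Real × (Index/100) = 13335.86 × (102.7/100)
        = 13335.86 × 1.027 = 13695.9282

13695.93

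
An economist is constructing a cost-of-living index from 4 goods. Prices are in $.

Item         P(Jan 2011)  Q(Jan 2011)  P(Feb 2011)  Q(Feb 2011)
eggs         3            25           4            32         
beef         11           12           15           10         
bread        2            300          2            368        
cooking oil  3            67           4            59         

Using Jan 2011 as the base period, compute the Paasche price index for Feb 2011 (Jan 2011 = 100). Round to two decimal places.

Paasche price index uses current-period quantities as weights.
ΣP(Feb 2011)·Q(Feb 2011) = 4×32 + 15×10 + 2×368 + 4×59 = 128 + 150 + 736 + 236 = 1250
ΣP(Jan 2011)·Q(Feb 2011) = 3×32 + 11×10 + 2×368 + 3×59 = 96 + 110 + 736 + 177 = 1119
Index = 1250 / 1119 × 100 = 111.7069

111.71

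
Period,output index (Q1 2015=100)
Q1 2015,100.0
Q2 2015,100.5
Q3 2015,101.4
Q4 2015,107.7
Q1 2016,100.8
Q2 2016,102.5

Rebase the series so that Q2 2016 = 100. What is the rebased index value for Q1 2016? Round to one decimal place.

Rebased(Q1 2016) = 100.8 / 102.5 × 100 = 98.3415

98.3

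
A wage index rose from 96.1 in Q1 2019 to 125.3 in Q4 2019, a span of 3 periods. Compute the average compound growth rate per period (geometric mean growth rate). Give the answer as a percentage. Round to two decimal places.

9.25%

Growth factor = (125.3/96.1)^(1/3) = (1.303850)^(1/3) = 1.092469
Growth rate = 1.092469 − 1 = 0.092469 = 9.2469%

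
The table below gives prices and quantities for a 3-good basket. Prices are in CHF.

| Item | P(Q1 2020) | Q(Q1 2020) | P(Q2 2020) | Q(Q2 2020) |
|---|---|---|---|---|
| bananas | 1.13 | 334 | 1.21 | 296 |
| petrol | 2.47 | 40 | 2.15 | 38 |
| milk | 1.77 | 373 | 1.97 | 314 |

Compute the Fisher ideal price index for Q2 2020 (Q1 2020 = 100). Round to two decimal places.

Laspeyres component (base-period weights):
ΣP(Q2 2020)Q(Q1 2020) = 1.21×334 + 2.15×40 + 1.97×373 = 404.14 + 86 + 734.81 = 1224.95
ΣP(Q1 2020)Q(Q1 2020) = 1.13×334 + 2.47×40 + 1.77×373 = 377.42 + 98.8 + 660.21 = 1136.43
L = 1224.95 / 1136.43 × 100 = 107.7893
Paasche component (current-period weights):
ΣP(Q2 2020)Q(Q2 2020) = 1.21×296 + 2.15×38 + 1.97×314 = 358.16 + 81.7 + 618.58 = 1058.44
ΣP(Q1 2020)Q(Q2 2020) = 1.13×296 + 2.47×38 + 1.77×314 = 334.48 + 93.86 + 555.78 = 984.12
P = 1058.44 / 984.12 × 100 = 107.5519
Fisher = √(L × P) = √(107.7893 × 107.5519) = 107.6705

107.67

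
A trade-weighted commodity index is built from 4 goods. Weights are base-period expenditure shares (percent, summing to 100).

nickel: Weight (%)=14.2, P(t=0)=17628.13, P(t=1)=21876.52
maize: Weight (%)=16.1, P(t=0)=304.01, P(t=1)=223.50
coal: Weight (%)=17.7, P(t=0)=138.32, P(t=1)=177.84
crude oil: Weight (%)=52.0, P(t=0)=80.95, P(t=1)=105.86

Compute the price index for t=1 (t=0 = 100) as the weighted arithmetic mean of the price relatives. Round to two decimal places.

120.22

nickel: 14.2 × (21876.52/17628.13) = 14.2 × 1.241001 = 17.6222
maize: 16.1 × (223.50/304.01) = 16.1 × 0.735173 = 11.8363
coal: 17.7 × (177.84/138.32) = 17.7 × 1.285714 = 22.7571
crude oil: 52.0 × (105.86/80.95) = 52.0 × 1.307721 = 68.0015
Index = Σ wᵢ·(p₁ᵢ/p₀ᵢ) = 17.6222 + 11.8363 + 22.7571 + 68.0015 = 120.2171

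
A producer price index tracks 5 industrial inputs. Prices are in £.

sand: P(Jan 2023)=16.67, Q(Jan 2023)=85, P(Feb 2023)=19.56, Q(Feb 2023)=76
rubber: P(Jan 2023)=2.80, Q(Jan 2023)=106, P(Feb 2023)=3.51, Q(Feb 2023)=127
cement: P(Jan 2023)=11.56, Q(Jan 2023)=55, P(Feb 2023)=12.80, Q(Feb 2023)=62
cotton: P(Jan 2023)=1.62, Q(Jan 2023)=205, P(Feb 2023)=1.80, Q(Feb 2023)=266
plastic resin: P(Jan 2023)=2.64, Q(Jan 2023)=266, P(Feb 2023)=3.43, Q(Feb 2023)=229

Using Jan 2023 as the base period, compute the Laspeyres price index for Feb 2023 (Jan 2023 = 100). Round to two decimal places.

Laspeyres price index uses base-period quantities as weights.
ΣP(Feb 2023)·Q(Jan 2023) = 19.56×85 + 3.51×106 + 12.80×55 + 1.80×205 + 3.43×266 = 1662.6 + 372.06 + 704 + 369 + 912.38 = 4020.04
ΣP(Jan 2023)·Q(Jan 2023) = 16.67×85 + 2.80×106 + 11.56×55 + 1.62×205 + 2.64×266 = 1416.95 + 296.8 + 635.8 + 332.1 + 702.24 = 3383.89
Index = 4020.04 / 3383.89 × 100 = 118.7994

118.80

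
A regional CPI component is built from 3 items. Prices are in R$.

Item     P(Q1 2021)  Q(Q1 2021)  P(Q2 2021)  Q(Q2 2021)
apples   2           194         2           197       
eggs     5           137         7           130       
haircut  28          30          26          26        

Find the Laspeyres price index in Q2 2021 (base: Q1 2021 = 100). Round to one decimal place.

Laspeyres price index uses base-period quantities as weights.
ΣP(Q2 2021)·Q(Q1 2021) = 2×194 + 7×137 + 26×30 = 388 + 959 + 780 = 2127
ΣP(Q1 2021)·Q(Q1 2021) = 2×194 + 5×137 + 28×30 = 388 + 685 + 840 = 1913
Index = 2127 / 1913 × 100 = 111.1866

111.2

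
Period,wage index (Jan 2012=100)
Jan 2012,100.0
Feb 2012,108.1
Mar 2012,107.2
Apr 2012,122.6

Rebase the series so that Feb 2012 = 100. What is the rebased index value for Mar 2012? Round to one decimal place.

99.2

Rebased(Mar 2012) = 107.2 / 108.1 × 100 = 99.1674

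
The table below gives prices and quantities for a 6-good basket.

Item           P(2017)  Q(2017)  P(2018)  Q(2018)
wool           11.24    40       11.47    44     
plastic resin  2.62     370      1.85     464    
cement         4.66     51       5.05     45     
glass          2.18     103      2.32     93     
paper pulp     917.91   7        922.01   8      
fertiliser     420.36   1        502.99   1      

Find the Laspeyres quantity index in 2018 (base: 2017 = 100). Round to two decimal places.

113.29

Laspeyres quantity index uses base-period prices as weights.
ΣP(2017)·Q(2018) = 11.24×44 + 2.62×464 + 4.66×45 + 2.18×93 + 917.91×8 + 420.36×1 = 494.56 + 1215.68 + 209.7 + 202.74 + 7343.28 + 420.36 = 9886.32
ΣP(2017)·Q(2017) = 11.24×40 + 2.62×370 + 4.66×51 + 2.18×103 + 917.91×7 + 420.36×1 = 449.6 + 969.4 + 237.66 + 224.54 + 6425.37 + 420.36 = 8726.93
Index = 9886.32 / 8726.93 × 100 = 113.2852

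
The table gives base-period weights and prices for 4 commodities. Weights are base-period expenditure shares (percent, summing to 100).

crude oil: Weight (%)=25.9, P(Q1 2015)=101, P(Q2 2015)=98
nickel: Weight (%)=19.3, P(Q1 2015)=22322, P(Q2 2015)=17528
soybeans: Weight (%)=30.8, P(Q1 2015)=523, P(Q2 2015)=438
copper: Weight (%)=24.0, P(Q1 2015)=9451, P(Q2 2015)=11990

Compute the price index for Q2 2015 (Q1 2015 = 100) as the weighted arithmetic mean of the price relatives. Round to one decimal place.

96.5

crude oil: 25.9 × (98/101) = 25.9 × 0.970297 = 25.1307
nickel: 19.3 × (17528/22322) = 19.3 × 0.785234 = 15.1550
soybeans: 30.8 × (438/523) = 30.8 × 0.837476 = 25.7943
copper: 24.0 × (11990/9451) = 24.0 × 1.268649 = 30.4476
Index = Σ wᵢ·(p₁ᵢ/p₀ᵢ) = 25.1307 + 15.1550 + 25.7943 + 30.4476 = 96.5276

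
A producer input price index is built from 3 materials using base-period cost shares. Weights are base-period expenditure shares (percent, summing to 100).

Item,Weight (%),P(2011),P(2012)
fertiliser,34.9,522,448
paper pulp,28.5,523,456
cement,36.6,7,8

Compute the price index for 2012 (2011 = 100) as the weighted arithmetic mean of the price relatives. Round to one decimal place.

fertiliser: 34.9 × (448/522) = 34.9 × 0.858238 = 29.9525
paper pulp: 28.5 × (456/523) = 28.5 × 0.871893 = 24.8489
cement: 36.6 × (8/7) = 36.6 × 1.142857 = 41.8286
Index = Σ wᵢ·(p₁ᵢ/p₀ᵢ) = 29.9525 + 24.8489 + 41.8286 = 96.6300

96.6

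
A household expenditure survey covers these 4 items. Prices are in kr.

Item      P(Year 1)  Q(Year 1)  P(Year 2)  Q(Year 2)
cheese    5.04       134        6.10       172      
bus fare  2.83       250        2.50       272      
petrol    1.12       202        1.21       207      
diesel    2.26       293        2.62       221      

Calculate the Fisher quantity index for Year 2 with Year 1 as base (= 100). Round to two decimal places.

104.25

Laspeyres component (base-period weights):
ΣP(Year 1)Q(Year 2) = 5.04×172 + 2.83×272 + 1.12×207 + 2.26×221 = 866.88 + 769.76 + 231.84 + 499.46 = 2367.94
ΣP(Year 1)Q(Year 1) = 5.04×134 + 2.83×250 + 1.12×202 + 2.26×293 = 675.36 + 707.5 + 226.24 + 662.18 = 2271.28
L = 2367.94 / 2271.28 × 100 = 104.2558
Paasche component (current-period weights):
ΣP(Year 2)Q(Year 2) = 6.10×172 + 2.50×272 + 1.21×207 + 2.62×221 = 1049.2 + 680 + 250.47 + 579.02 = 2558.69
ΣP(Year 2)Q(Year 1) = 6.10×134 + 2.50×250 + 1.21×202 + 2.62×293 = 817.4 + 625 + 244.42 + 767.66 = 2454.48
P = 2558.69 / 2454.48 × 100 = 104.2457
Fisher = √(L × P) = √(104.2558 × 104.2457) = 104.2507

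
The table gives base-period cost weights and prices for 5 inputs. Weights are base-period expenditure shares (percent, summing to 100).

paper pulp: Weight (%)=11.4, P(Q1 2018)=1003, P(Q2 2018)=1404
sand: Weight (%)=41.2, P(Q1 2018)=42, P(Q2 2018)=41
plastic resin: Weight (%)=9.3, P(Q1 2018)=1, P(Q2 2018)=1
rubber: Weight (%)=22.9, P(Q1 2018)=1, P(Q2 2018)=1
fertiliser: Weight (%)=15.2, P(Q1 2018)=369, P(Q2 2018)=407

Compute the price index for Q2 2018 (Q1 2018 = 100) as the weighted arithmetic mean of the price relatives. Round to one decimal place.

105.1

paper pulp: 11.4 × (1404/1003) = 11.4 × 1.399801 = 15.9577
sand: 41.2 × (41/42) = 41.2 × 0.976190 = 40.2190
plastic resin: 9.3 × (1/1) = 9.3 × 1.000000 = 9.3000
rubber: 22.9 × (1/1) = 22.9 × 1.000000 = 22.9000
fertiliser: 15.2 × (407/369) = 15.2 × 1.102981 = 16.7653
Index = Σ wᵢ·(p₁ᵢ/p₀ᵢ) = 15.9577 + 40.2190 + 9.3000 + 22.9000 + 16.7653 = 105.1421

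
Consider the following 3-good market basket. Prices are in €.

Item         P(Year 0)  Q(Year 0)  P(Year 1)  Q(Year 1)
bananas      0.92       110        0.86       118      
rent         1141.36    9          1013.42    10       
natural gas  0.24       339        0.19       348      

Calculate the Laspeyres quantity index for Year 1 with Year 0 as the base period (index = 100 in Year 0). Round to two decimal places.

Laspeyres quantity index uses base-period prices as weights.
ΣP(Year 0)·Q(Year 1) = 0.92×118 + 1141.36×10 + 0.24×348 = 108.56 + 11413.6 + 83.52 = 11605.68
ΣP(Year 0)·Q(Year 0) = 0.92×110 + 1141.36×9 + 0.24×339 = 101.2 + 10272.24 + 81.36 = 10454.8
Index = 11605.68 / 10454.8 × 100 = 111.0081

111.01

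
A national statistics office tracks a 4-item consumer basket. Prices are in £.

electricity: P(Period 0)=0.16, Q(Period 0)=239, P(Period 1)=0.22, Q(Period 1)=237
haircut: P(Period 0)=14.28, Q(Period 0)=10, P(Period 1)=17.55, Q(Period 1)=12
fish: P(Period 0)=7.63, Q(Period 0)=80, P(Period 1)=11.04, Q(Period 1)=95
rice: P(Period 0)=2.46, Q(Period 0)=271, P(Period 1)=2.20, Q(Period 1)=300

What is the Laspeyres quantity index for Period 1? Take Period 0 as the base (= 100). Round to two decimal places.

Laspeyres quantity index uses base-period prices as weights.
ΣP(Period 0)·Q(Period 1) = 0.16×237 + 14.28×12 + 7.63×95 + 2.46×300 = 37.92 + 171.36 + 724.85 + 738 = 1672.13
ΣP(Period 0)·Q(Period 0) = 0.16×239 + 14.28×10 + 7.63×80 + 2.46×271 = 38.24 + 142.8 + 610.4 + 666.66 = 1458.1
Index = 1672.13 / 1458.1 × 100 = 114.6787

114.68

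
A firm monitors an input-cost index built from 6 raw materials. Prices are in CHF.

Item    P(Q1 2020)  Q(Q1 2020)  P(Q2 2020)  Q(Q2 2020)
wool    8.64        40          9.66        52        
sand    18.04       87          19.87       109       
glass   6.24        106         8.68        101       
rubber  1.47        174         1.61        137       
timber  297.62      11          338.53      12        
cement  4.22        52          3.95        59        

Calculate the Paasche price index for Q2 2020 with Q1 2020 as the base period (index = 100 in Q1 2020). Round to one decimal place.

Paasche price index uses current-period quantities as weights.
ΣP(Q2 2020)·Q(Q2 2020) = 9.66×52 + 19.87×109 + 8.68×101 + 1.61×137 + 338.53×12 + 3.95×59 = 502.32 + 2165.83 + 876.68 + 220.57 + 4062.36 + 233.05 = 8060.81
ΣP(Q1 2020)·Q(Q2 2020) = 8.64×52 + 18.04×109 + 6.24×101 + 1.47×137 + 297.62×12 + 4.22×59 = 449.28 + 1966.36 + 630.24 + 201.39 + 3571.44 + 248.98 = 7067.69
Index = 8060.81 / 7067.69 × 100 = 114.0516

114.1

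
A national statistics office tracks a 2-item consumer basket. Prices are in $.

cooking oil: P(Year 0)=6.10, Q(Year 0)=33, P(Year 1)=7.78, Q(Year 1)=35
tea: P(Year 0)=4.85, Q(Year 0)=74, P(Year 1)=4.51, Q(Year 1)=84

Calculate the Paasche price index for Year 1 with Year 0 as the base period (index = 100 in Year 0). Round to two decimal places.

Paasche price index uses current-period quantities as weights.
ΣP(Year 1)·Q(Year 1) = 7.78×35 + 4.51×84 = 272.3 + 378.84 = 651.14
ΣP(Year 0)·Q(Year 1) = 6.10×35 + 4.85×84 = 213.5 + 407.4 = 620.9
Index = 651.14 / 620.9 × 100 = 104.8703

104.87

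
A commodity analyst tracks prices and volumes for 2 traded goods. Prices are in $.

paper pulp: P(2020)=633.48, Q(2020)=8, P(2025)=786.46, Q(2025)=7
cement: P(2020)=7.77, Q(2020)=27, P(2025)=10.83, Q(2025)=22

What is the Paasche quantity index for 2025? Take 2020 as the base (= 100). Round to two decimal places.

87.23

Paasche quantity index uses current-period prices as weights.
ΣP(2025)·Q(2025) = 786.46×7 + 10.83×22 = 5505.22 + 238.26 = 5743.48
ΣP(2025)·Q(2020) = 786.46×8 + 10.83×27 = 6291.68 + 292.41 = 6584.09
Index = 5743.48 / 6584.09 × 100 = 87.2327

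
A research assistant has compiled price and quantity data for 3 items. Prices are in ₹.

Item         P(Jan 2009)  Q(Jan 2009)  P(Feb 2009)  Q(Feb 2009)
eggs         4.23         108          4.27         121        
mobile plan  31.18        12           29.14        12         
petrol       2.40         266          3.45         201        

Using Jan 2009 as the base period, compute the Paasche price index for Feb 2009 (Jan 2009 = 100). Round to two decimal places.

113.99

Paasche price index uses current-period quantities as weights.
ΣP(Feb 2009)·Q(Feb 2009) = 4.27×121 + 29.14×12 + 3.45×201 = 516.67 + 349.68 + 693.45 = 1559.8
ΣP(Jan 2009)·Q(Feb 2009) = 4.23×121 + 31.18×12 + 2.40×201 = 511.83 + 374.16 + 482.4 = 1368.39
Index = 1559.8 / 1368.39 × 100 = 113.9880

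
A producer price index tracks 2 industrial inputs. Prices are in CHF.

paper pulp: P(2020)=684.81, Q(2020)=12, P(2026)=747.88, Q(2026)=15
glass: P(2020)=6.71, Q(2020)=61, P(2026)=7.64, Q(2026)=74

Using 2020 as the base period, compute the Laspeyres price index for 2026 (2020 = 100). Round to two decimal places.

Laspeyres price index uses base-period quantities as weights.
ΣP(2026)·Q(2020) = 747.88×12 + 7.64×61 = 8974.56 + 466.04 = 9440.6
ΣP(2020)·Q(2020) = 684.81×12 + 6.71×61 = 8217.72 + 409.31 = 8627.03
Index = 9440.6 / 8627.03 × 100 = 109.4305

109.43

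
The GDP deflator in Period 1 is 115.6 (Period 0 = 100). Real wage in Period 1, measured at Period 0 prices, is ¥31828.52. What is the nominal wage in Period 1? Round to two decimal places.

36793.77

Nominal = Real × (Index/100) = 31828.52 × (115.6/100)
        = 31828.52 × 1.156 = 36793.7691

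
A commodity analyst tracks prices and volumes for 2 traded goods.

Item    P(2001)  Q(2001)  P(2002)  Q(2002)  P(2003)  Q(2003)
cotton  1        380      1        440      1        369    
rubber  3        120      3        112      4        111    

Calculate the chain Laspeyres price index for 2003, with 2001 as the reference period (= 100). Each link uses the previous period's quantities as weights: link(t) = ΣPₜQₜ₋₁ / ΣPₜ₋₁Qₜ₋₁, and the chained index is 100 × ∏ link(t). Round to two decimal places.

Link 2001→2002:
ΣP(2002)Q(2001) = 1×380 + 3×120 = 380 + 360 = 740
ΣP(2001)Q(2001) = 1×380 + 3×120 = 380 + 360 = 740
link = 740/740 = 1.000000
Link 2002→2003:
ΣP(2003)Q(2002) = 1×440 + 4×112 = 440 + 448 = 888
ΣP(2002)Q(2002) = 1×440 + 3×112 = 440 + 336 = 776
link = 888/776 = 1.144330
Chained index = 100 × 1.000000 × 1.144330 = 114.4330

114.43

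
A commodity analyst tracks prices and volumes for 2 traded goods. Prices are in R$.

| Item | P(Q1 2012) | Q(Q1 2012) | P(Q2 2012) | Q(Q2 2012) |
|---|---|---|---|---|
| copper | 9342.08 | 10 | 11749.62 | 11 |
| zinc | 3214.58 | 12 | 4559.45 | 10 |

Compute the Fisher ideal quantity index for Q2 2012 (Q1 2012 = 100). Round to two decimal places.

101.87

Laspeyres component (base-period weights):
ΣP(Q1 2012)Q(Q2 2012) = 9342.08×11 + 3214.58×10 = 102762.88 + 32145.8 = 134908.68
ΣP(Q1 2012)Q(Q1 2012) = 9342.08×10 + 3214.58×12 = 93420.8 + 38574.96 = 131995.76
L = 134908.68 / 131995.76 × 100 = 102.2068
Paasche component (current-period weights):
ΣP(Q2 2012)Q(Q2 2012) = 11749.62×11 + 4559.45×10 = 129245.82 + 45594.5 = 174840.32
ΣP(Q2 2012)Q(Q1 2012) = 11749.62×10 + 4559.45×12 = 117496.2 + 54713.4 = 172209.6
P = 174840.32 / 172209.6 × 100 = 101.5276
Fisher = √(L × P) = √(102.2068 × 101.5276) = 101.8667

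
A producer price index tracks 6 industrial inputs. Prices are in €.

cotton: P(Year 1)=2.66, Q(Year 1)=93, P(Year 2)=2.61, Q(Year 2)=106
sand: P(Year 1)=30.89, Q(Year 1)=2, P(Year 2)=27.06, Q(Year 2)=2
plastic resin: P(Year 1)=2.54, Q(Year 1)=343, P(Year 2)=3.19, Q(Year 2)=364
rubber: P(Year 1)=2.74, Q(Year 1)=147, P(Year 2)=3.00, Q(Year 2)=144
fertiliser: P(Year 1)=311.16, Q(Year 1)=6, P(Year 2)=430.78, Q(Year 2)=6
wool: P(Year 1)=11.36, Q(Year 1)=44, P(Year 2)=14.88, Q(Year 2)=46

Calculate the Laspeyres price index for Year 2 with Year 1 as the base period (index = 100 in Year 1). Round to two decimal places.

Laspeyres price index uses base-period quantities as weights.
ΣP(Year 2)·Q(Year 1) = 2.61×93 + 27.06×2 + 3.19×343 + 3.00×147 + 430.78×6 + 14.88×44 = 242.73 + 54.12 + 1094.17 + 441 + 2584.68 + 654.72 = 5071.42
ΣP(Year 1)·Q(Year 1) = 2.66×93 + 30.89×2 + 2.54×343 + 2.74×147 + 311.16×6 + 11.36×44 = 247.38 + 61.78 + 871.22 + 402.78 + 1866.96 + 499.84 = 3949.96
Index = 5071.42 / 3949.96 × 100 = 128.3917

128.39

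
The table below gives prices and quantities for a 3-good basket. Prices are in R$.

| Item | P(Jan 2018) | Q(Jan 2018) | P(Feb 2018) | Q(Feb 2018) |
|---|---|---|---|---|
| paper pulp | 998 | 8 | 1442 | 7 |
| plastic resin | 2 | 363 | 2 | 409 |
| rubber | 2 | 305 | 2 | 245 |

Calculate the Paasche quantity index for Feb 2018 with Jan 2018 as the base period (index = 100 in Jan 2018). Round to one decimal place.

Paasche quantity index uses current-period prices as weights.
ΣP(Feb 2018)·Q(Feb 2018) = 1442×7 + 2×409 + 2×245 = 10094 + 818 + 490 = 11402
ΣP(Feb 2018)·Q(Jan 2018) = 1442×8 + 2×363 + 2×305 = 11536 + 726 + 610 = 12872
Index = 11402 / 12872 × 100 = 88.5799

88.6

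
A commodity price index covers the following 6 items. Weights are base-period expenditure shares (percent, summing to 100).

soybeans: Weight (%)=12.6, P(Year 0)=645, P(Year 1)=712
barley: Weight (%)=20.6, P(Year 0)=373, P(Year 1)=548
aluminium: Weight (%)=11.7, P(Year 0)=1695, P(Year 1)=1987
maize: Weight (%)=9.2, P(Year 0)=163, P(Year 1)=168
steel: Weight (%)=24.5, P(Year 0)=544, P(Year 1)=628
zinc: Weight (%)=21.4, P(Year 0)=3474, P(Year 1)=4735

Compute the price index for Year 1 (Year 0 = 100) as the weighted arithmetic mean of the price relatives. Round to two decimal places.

soybeans: 12.6 × (712/645) = 12.6 × 1.103876 = 13.9088
barley: 20.6 × (548/373) = 20.6 × 1.469169 = 30.2649
aluminium: 11.7 × (1987/1695) = 11.7 × 1.172271 = 13.7156
maize: 9.2 × (168/163) = 9.2 × 1.030675 = 9.4822
steel: 24.5 × (628/544) = 24.5 × 1.154412 = 28.2831
zinc: 21.4 × (4735/3474) = 21.4 × 1.362982 = 29.1678
Index = Σ wᵢ·(p₁ᵢ/p₀ᵢ) = 13.9088 + 30.2649 + 13.7156 + 9.4822 + 28.2831 + 29.1678 = 124.8224

124.82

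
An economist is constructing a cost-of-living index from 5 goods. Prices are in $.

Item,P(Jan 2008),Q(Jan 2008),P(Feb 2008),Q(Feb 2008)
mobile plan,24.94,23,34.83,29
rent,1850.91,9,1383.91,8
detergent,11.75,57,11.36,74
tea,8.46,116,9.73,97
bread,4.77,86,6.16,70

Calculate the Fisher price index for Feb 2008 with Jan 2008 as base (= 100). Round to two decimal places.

Laspeyres component (base-period weights):
ΣP(Feb 2008)Q(Jan 2008) = 34.83×23 + 1383.91×9 + 11.36×57 + 9.73×116 + 6.16×86 = 801.09 + 12455.19 + 647.52 + 1128.68 + 529.76 = 15562.24
ΣP(Jan 2008)Q(Jan 2008) = 24.94×23 + 1850.91×9 + 11.75×57 + 8.46×116 + 4.77×86 = 573.62 + 16658.19 + 669.75 + 981.36 + 410.22 = 19293.14
L = 15562.24 / 19293.14 × 100 = 80.6620
Paasche component (current-period weights):
ΣP(Feb 2008)Q(Feb 2008) = 34.83×29 + 1383.91×8 + 11.36×74 + 9.73×97 + 6.16×70 = 1010.07 + 11071.28 + 840.64 + 943.81 + 431.2 = 14297
ΣP(Jan 2008)Q(Feb 2008) = 24.94×29 + 1850.91×8 + 11.75×74 + 8.46×97 + 4.77×70 = 723.26 + 14807.28 + 869.5 + 820.62 + 333.9 = 17554.56
P = 14297 / 17554.56 × 100 = 81.4432
Fisher = √(L × P) = √(80.6620 × 81.4432) = 81.0517

81.05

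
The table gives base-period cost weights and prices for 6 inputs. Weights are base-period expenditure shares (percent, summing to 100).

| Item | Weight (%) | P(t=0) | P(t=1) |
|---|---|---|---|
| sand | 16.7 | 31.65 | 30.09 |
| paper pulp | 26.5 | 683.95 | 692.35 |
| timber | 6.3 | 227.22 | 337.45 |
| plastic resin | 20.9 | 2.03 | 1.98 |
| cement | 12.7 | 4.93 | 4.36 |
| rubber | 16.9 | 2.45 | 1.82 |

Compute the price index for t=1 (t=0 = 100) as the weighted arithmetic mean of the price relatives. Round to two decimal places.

sand: 16.7 × (30.09/31.65) = 16.7 × 0.950711 = 15.8769
paper pulp: 26.5 × (692.35/683.95) = 26.5 × 1.012282 = 26.8255
timber: 6.3 × (337.45/227.22) = 6.3 × 1.485125 = 9.3563
plastic resin: 20.9 × (1.98/2.03) = 20.9 × 0.975369 = 20.3852
cement: 12.7 × (4.36/4.93) = 12.7 × 0.884381 = 11.2316
rubber: 16.9 × (1.82/2.45) = 16.9 × 0.742857 = 12.5543
Index = Σ wᵢ·(p₁ᵢ/p₀ᵢ) = 15.8769 + 26.8255 + 9.3563 + 20.3852 + 11.2316 + 12.5543 = 96.2298

96.23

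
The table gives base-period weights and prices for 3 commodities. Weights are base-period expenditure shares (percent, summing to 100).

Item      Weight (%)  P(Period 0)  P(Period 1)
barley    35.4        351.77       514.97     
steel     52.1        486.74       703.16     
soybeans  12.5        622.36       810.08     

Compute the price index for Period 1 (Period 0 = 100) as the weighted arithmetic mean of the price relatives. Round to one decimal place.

barley: 35.4 × (514.97/351.77) = 35.4 × 1.463940 = 51.8235
steel: 52.1 × (703.16/486.74) = 52.1 × 1.444632 = 75.2653
soybeans: 12.5 × (810.08/622.36) = 12.5 × 1.301626 = 16.2703
Index = Σ wᵢ·(p₁ᵢ/p₀ᵢ) = 51.8235 + 75.2653 + 16.2703 = 143.3591

143.4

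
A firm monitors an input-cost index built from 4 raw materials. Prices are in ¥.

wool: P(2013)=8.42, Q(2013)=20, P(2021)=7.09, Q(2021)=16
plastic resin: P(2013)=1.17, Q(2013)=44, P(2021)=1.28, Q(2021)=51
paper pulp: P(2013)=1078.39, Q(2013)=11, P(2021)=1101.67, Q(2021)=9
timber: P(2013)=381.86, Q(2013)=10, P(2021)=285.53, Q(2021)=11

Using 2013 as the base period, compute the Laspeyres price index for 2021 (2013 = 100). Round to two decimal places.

95.42

Laspeyres price index uses base-period quantities as weights.
ΣP(2021)·Q(2013) = 7.09×20 + 1.28×44 + 1101.67×11 + 285.53×10 = 141.8 + 56.32 + 12118.37 + 2855.3 = 15171.79
ΣP(2013)·Q(2013) = 8.42×20 + 1.17×44 + 1078.39×11 + 381.86×10 = 168.4 + 51.48 + 11862.29 + 3818.6 = 15900.77
Index = 15171.79 / 15900.77 × 100 = 95.4154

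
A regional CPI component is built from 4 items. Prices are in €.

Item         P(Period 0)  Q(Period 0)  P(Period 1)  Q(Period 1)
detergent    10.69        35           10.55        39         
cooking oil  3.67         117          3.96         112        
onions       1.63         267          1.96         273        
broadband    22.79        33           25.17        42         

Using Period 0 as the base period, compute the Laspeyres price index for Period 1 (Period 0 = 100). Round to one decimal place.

Laspeyres price index uses base-period quantities as weights.
ΣP(Period 1)·Q(Period 0) = 10.55×35 + 3.96×117 + 1.96×267 + 25.17×33 = 369.25 + 463.32 + 523.32 + 830.61 = 2186.5
ΣP(Period 0)·Q(Period 0) = 10.69×35 + 3.67×117 + 1.63×267 + 22.79×33 = 374.15 + 429.39 + 435.21 + 752.07 = 1990.82
Index = 2186.5 / 1990.82 × 100 = 109.8291

109.8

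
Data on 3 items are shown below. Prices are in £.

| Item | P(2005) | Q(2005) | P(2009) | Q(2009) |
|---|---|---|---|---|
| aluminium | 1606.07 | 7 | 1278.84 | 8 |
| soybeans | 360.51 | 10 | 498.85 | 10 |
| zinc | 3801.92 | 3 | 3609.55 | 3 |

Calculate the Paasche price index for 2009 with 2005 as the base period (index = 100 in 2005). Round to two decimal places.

Paasche price index uses current-period quantities as weights.
ΣP(2009)·Q(2009) = 1278.84×8 + 498.85×10 + 3609.55×3 = 10230.72 + 4988.5 + 10828.65 = 26047.87
ΣP(2005)·Q(2009) = 1606.07×8 + 360.51×10 + 3801.92×3 = 12848.56 + 3605.1 + 11405.76 = 27859.42
Index = 26047.87 / 27859.42 × 100 = 93.4975

93.50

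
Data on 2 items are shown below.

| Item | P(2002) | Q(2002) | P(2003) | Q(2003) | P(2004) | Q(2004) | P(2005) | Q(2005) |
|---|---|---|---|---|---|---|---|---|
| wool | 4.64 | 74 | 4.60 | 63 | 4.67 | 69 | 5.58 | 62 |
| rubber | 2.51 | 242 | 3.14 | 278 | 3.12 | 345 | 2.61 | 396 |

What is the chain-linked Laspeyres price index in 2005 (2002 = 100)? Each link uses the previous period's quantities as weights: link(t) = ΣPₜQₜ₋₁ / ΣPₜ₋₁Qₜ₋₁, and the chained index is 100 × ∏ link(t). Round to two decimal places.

106.26

Link 2002→2003:
ΣP(2003)Q(2002) = 4.60×74 + 3.14×242 = 340.4 + 759.88 = 1100.28
ΣP(2002)Q(2002) = 4.64×74 + 2.51×242 = 343.36 + 607.42 = 950.78
link = 1100.28/950.78 = 1.157239
Link 2003→2004:
ΣP(2004)Q(2003) = 4.67×63 + 3.12×278 = 294.21 + 867.36 = 1161.57
ΣP(2003)Q(2003) = 4.60×63 + 3.14×278 = 289.8 + 872.92 = 1162.72
link = 1161.57/1162.72 = 0.999011
Link 2004→2005:
ΣP(2005)Q(2004) = 5.58×69 + 2.61×345 = 385.02 + 900.45 = 1285.47
ΣP(2004)Q(2004) = 4.67×69 + 3.12×345 = 322.23 + 1076.4 = 1398.63
link = 1285.47/1398.63 = 0.919092
Chained index = 100 × 1.157239 × 0.999011 × 0.919092 = 106.2558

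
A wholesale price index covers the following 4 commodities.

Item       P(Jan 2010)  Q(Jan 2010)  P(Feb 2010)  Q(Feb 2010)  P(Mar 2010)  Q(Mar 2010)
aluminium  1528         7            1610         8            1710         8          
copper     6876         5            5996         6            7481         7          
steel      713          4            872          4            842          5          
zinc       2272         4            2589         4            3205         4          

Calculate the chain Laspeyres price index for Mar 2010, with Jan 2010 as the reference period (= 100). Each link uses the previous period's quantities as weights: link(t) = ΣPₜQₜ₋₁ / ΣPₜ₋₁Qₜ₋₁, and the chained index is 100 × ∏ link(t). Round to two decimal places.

115.21

Link Jan 2010→Feb 2010:
ΣP(Feb 2010)Q(Jan 2010) = 1610×7 + 5996×5 + 872×4 + 2589×4 = 11270 + 29980 + 3488 + 10356 = 55094
ΣP(Jan 2010)Q(Jan 2010) = 1528×7 + 6876×5 + 713×4 + 2272×4 = 10696 + 34380 + 2852 + 9088 = 57016
link = 55094/57016 = 0.966290
Link Feb 2010→Mar 2010:
ΣP(Mar 2010)Q(Feb 2010) = 1710×8 + 7481×6 + 842×4 + 3205×4 = 13680 + 44886 + 3368 + 12820 = 74754
ΣP(Feb 2010)Q(Feb 2010) = 1610×8 + 5996×6 + 872×4 + 2589×4 = 12880 + 35976 + 3488 + 10356 = 62700
link = 74754/62700 = 1.192249
Chained index = 100 × 0.966290 × 1.192249 = 115.2058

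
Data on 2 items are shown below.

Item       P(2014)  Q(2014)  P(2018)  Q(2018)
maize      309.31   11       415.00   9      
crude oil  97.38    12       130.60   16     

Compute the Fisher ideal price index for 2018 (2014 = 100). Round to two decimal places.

134.15

Laspeyres component (base-period weights):
ΣP(2018)Q(2014) = 415.00×11 + 130.60×12 = 4565 + 1567.2 = 6132.2
ΣP(2014)Q(2014) = 309.31×11 + 97.38×12 = 3402.41 + 1168.56 = 4570.97
L = 6132.2 / 4570.97 × 100 = 134.1553
Paasche component (current-period weights):
ΣP(2018)Q(2018) = 415.00×9 + 130.60×16 = 3735 + 2089.6 = 5824.6
ΣP(2014)Q(2018) = 309.31×9 + 97.38×16 = 2783.79 + 1558.08 = 4341.87
P = 5824.6 / 4341.87 × 100 = 134.1496
Fisher = √(L × P) = √(134.1553 × 134.1496) = 134.1525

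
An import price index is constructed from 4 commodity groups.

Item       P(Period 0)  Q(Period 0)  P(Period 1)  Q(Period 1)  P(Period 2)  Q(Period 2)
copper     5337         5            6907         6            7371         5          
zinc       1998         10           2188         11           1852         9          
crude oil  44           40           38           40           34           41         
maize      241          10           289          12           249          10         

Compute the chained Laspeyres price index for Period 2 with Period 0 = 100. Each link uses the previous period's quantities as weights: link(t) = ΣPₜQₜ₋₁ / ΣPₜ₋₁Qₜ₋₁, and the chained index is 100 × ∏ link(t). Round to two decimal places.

117.02

Link Period 0→Period 1:
ΣP(Period 1)Q(Period 0) = 6907×5 + 2188×10 + 38×40 + 289×10 = 34535 + 21880 + 1520 + 2890 = 60825
ΣP(Period 0)Q(Period 0) = 5337×5 + 1998×10 + 44×40 + 241×10 = 26685 + 19980 + 1760 + 2410 = 50835
link = 60825/50835 = 1.196518
Link Period 1→Period 2:
ΣP(Period 2)Q(Period 1) = 7371×6 + 1852×11 + 34×40 + 249×12 = 44226 + 20372 + 1360 + 2988 = 68946
ΣP(Period 1)Q(Period 1) = 6907×6 + 2188×11 + 38×40 + 289×12 = 41442 + 24068 + 1520 + 3468 = 70498
link = 68946/70498 = 0.977985
Chained index = 100 × 1.196518 × 0.977985 = 117.0177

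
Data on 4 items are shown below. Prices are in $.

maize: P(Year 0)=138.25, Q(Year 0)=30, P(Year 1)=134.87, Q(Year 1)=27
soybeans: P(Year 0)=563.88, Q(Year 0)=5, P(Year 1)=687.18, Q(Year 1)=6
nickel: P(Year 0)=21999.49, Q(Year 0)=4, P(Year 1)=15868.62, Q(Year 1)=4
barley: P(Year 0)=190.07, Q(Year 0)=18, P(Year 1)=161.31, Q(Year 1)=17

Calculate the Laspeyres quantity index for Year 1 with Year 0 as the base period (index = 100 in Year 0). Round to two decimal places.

Laspeyres quantity index uses base-period prices as weights.
ΣP(Year 0)·Q(Year 1) = 138.25×27 + 563.88×6 + 21999.49×4 + 190.07×17 = 3732.75 + 3383.28 + 87997.96 + 3231.19 = 98345.18
ΣP(Year 0)·Q(Year 0) = 138.25×30 + 563.88×5 + 21999.49×4 + 190.07×18 = 4147.5 + 2819.4 + 87997.96 + 3421.26 = 98386.12
Index = 98345.18 / 98386.12 × 100 = 99.9584

99.96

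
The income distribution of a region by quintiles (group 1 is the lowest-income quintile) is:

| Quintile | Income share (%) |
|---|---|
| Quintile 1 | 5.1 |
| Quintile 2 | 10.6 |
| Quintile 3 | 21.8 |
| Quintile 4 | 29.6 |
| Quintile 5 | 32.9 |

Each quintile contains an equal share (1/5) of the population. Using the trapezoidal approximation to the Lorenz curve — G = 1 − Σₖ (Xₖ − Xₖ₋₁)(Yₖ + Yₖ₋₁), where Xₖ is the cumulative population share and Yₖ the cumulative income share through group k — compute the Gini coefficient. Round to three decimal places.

Cumulative income shares Yₖ: 0.0510, 0.1570, 0.3750, 0.6710, 1.0000
Σ (Xₖ−Xₖ₋₁)(Yₖ+Yₖ₋₁) = (1/5)(0.0510+0.0000) + (1/5)(0.1570+0.0510) + (1/5)(0.3750+0.1570) + (1/5)(0.6710+0.3750) + (1/5)(1.0000+0.6710)
  = 0.0102 + 0.0416 + 0.1064 + 0.2092 + 0.3342 = 0.7016
G = 1 − 0.7016 = 0.2984

0.298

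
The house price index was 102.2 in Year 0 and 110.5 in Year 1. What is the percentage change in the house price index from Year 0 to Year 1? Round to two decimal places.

8.12%

Change = (110.5 − 102.2) / 102.2 × 100
       = 8.3 / 102.2 × 100 = 8.1213%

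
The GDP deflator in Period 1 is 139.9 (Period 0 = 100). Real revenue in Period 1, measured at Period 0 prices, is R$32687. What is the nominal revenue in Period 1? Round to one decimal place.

Nominal = Real × (Index/100) = 32687 × (139.9/100)
        = 32687 × 1.399 = 45729.1130

45729.1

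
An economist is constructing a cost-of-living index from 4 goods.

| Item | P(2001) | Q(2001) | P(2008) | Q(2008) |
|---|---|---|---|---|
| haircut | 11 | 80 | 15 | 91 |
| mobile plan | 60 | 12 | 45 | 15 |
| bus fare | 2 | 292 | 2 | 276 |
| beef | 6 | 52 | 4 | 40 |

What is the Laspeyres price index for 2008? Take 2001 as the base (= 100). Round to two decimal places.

101.44

Laspeyres price index uses base-period quantities as weights.
ΣP(2008)·Q(2001) = 15×80 + 45×12 + 2×292 + 4×52 = 1200 + 540 + 584 + 208 = 2532
ΣP(2001)·Q(2001) = 11×80 + 60×12 + 2×292 + 6×52 = 880 + 720 + 584 + 312 = 2496
Index = 2532 / 2496 × 100 = 101.4423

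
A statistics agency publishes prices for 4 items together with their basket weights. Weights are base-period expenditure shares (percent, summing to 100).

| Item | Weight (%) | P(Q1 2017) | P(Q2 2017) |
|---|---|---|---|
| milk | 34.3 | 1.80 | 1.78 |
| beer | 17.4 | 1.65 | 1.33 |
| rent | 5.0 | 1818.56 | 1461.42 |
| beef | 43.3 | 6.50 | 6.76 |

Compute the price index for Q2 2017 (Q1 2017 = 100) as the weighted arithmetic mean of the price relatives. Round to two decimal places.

96.99

milk: 34.3 × (1.78/1.80) = 34.3 × 0.988889 = 33.9189
beer: 17.4 × (1.33/1.65) = 17.4 × 0.806061 = 14.0255
rent: 5.0 × (1461.42/1818.56) = 5.0 × 0.803614 = 4.0181
beef: 43.3 × (6.76/6.50) = 43.3 × 1.040000 = 45.0320
Index = Σ wᵢ·(p₁ᵢ/p₀ᵢ) = 33.9189 + 14.0255 + 4.0181 + 45.0320 = 96.9944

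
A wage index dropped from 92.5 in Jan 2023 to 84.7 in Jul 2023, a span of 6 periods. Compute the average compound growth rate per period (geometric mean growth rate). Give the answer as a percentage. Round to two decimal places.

Growth factor = (84.7/92.5)^(1/6) = (0.915676)^(1/6) = 0.985425
Growth rate = 0.985425 − 1 = -0.014575 = -1.4575%

-1.46%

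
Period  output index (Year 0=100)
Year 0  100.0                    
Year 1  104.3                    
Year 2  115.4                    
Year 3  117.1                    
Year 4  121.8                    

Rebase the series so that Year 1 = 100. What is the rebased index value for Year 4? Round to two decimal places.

Rebased(Year 4) = 121.8 / 104.3 × 100 = 116.7785

116.78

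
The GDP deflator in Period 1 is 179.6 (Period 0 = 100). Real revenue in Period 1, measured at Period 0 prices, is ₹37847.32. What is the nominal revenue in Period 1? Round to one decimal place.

67973.8

Nominal = Real × (Index/100) = 37847.32 × (179.6/100)
        = 37847.32 × 1.796 = 67973.7867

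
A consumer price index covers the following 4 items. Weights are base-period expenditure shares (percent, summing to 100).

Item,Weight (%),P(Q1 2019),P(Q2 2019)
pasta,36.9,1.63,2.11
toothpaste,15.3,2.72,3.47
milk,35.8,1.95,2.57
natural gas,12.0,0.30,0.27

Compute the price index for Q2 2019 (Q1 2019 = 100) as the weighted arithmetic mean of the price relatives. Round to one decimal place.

pasta: 36.9 × (2.11/1.63) = 36.9 × 1.294479 = 47.7663
toothpaste: 15.3 × (3.47/2.72) = 15.3 × 1.275735 = 19.5188
milk: 35.8 × (2.57/1.95) = 35.8 × 1.317949 = 47.1826
natural gas: 12.0 × (0.27/0.30) = 12.0 × 0.900000 = 10.8000
Index = Σ wᵢ·(p₁ᵢ/p₀ᵢ) = 47.7663 + 19.5188 + 47.1826 + 10.8000 = 125.2676

125.3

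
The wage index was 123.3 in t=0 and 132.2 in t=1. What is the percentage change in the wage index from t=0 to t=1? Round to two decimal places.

Change = (132.2 − 123.3) / 123.3 × 100
       = 8.9 / 123.3 × 100 = 7.2182%

7.22%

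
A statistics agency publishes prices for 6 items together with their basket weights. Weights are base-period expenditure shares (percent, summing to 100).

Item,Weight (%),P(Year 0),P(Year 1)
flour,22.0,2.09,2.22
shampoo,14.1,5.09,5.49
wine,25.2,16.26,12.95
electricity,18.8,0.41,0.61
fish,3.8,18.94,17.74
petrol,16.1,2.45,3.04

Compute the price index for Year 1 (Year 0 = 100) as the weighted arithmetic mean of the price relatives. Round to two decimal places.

flour: 22.0 × (2.22/2.09) = 22.0 × 1.062201 = 23.3684
shampoo: 14.1 × (5.49/5.09) = 14.1 × 1.078585 = 15.2081
wine: 25.2 × (12.95/16.26) = 25.2 × 0.796433 = 20.0701
electricity: 18.8 × (0.61/0.41) = 18.8 × 1.487805 = 27.9707
fish: 3.8 × (17.74/18.94) = 3.8 × 0.936642 = 3.5592
petrol: 16.1 × (3.04/2.45) = 16.1 × 1.240816 = 19.9771
Index = Σ wᵢ·(p₁ᵢ/p₀ᵢ) = 23.3684 + 15.2081 + 20.0701 + 27.9707 + 3.5592 + 19.9771 = 110.1537

110.15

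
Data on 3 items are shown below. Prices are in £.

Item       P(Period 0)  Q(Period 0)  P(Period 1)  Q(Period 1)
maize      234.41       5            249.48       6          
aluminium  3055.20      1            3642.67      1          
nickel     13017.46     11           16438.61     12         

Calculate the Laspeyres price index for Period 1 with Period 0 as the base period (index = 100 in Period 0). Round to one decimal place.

126.0

Laspeyres price index uses base-period quantities as weights.
ΣP(Period 1)·Q(Period 0) = 249.48×5 + 3642.67×1 + 16438.61×11 = 1247.4 + 3642.67 + 180824.71 = 185714.78
ΣP(Period 0)·Q(Period 0) = 234.41×5 + 3055.20×1 + 13017.46×11 = 1172.05 + 3055.2 + 143192.06 = 147419.31
Index = 185714.78 / 147419.31 × 100 = 125.9772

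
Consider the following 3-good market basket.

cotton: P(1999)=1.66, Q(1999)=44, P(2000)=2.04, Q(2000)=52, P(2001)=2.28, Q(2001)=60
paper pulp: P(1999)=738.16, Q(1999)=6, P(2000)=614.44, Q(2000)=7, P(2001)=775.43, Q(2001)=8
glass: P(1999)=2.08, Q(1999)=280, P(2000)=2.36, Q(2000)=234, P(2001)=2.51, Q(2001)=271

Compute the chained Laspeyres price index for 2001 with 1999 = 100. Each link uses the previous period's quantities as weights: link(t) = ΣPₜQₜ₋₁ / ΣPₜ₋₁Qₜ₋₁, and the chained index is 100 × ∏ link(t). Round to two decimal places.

107.94

Link 1999→2000:
ΣP(2000)Q(1999) = 2.04×44 + 614.44×6 + 2.36×280 = 89.76 + 3686.64 + 660.8 = 4437.2
ΣP(1999)Q(1999) = 1.66×44 + 738.16×6 + 2.08×280 = 73.04 + 4428.96 + 582.4 = 5084.4
link = 4437.2/5084.4 = 0.872709
Link 2000→2001:
ΣP(2001)Q(2000) = 2.28×52 + 775.43×7 + 2.51×234 = 118.56 + 5428.01 + 587.34 = 6133.91
ΣP(2000)Q(2000) = 2.04×52 + 614.44×7 + 2.36×234 = 106.08 + 4301.08 + 552.24 = 4959.4
link = 6133.91/4959.4 = 1.236825
Chained index = 100 × 0.872709 × 1.236825 = 107.9388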